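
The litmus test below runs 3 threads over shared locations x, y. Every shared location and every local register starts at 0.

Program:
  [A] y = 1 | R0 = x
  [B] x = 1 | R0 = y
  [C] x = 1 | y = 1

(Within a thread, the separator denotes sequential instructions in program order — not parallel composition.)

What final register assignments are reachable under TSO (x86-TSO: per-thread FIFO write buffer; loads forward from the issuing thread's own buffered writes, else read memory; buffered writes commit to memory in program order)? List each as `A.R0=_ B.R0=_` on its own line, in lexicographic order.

A.R0=0 B.R0=0
A.R0=0 B.R0=1
A.R0=1 B.R0=0
A.R0=1 B.R0=1

outcome vector order: (A.R0,B.R0)
|TSO outcomes| = 4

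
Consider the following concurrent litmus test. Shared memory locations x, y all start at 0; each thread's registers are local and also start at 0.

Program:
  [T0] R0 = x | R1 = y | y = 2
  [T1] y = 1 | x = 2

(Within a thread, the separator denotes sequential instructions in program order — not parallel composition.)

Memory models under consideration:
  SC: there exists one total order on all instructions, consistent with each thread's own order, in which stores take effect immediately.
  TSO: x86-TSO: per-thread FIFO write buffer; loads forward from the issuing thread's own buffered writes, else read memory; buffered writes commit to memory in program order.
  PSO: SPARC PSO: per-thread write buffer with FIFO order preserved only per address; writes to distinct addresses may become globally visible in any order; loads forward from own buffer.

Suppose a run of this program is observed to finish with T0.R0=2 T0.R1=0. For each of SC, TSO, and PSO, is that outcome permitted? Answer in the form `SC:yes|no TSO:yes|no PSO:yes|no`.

outcome vector order: (T0.R0,T0.R1)
under SC → 0/0, 0/1, 2/1
under TSO → 0/0, 0/1, 2/1
under PSO → 0/0, 0/1, 2/0, 2/1
target 2/0 ∈ {PSO}

SC:no TSO:no PSO:yes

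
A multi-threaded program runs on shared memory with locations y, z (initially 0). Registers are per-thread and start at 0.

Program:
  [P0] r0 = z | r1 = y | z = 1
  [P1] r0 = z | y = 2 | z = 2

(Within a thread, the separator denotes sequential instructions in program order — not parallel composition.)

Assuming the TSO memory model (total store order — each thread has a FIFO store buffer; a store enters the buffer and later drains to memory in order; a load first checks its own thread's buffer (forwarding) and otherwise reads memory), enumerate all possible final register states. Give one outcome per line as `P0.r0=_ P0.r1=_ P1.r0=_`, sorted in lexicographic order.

P0.r0=0 P0.r1=0 P1.r0=0
P0.r0=0 P0.r1=0 P1.r0=1
P0.r0=0 P0.r1=2 P1.r0=0
P0.r0=2 P0.r1=2 P1.r0=0

outcome vector order: (P0.r0,P0.r1,P1.r0)
|TSO outcomes| = 4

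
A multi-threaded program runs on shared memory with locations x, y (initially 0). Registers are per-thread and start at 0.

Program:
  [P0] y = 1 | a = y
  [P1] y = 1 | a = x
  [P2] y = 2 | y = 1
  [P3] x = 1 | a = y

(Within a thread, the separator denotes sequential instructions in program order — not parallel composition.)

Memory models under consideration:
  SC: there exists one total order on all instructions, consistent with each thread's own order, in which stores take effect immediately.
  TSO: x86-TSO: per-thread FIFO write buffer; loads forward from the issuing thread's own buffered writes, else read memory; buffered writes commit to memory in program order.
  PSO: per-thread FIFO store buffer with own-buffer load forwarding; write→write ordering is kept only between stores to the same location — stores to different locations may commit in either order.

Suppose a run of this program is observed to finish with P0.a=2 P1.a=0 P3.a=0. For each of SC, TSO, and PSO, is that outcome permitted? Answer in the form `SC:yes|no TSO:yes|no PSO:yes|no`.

SC:no TSO:yes PSO:yes

outcome vector order: (P0.a,P1.a,P3.a)
SC (10): 101; 102; 110; 111; 112; 201; 202; 210; 211; 212
TSO (12): 100; 101; 102; 110; 111; 112; 200; 201; 202; 210; 211; 212
PSO (12): 100; 101; 102; 110; 111; 112; 200; 201; 202; 210; 211; 212
target 200 ∈ {TSO,PSO}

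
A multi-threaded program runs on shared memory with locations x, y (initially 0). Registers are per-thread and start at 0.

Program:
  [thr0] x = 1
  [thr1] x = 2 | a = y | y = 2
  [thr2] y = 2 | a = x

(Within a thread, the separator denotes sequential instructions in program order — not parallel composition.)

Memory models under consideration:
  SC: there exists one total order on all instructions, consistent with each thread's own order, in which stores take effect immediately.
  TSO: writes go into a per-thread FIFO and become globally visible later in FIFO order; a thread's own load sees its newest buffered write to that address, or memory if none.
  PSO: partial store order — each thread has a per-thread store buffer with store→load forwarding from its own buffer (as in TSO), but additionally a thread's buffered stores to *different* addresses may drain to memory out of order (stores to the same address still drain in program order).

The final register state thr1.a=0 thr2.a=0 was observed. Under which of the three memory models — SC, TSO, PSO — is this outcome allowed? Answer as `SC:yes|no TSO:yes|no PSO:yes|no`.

SC:no TSO:yes PSO:yes

outcome vector order: (thr1.a,thr2.a)
[SC] allowed = {<0 1> <0 2> <2 0> <2 1> <2 2>}
[TSO] allowed = {<0 0> <0 1> <0 2> <2 0> <2 1> <2 2>}
[PSO] allowed = {<0 0> <0 1> <0 2> <2 0> <2 1> <2 2>}
target <0 0> ∈ {TSO,PSO}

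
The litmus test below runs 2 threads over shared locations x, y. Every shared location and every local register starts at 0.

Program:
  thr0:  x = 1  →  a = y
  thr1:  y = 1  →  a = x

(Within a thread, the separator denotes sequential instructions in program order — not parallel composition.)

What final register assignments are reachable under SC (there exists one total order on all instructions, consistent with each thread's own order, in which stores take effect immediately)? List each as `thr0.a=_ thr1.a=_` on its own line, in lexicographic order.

outcome vector order: (thr0.a,thr1.a)
|SC outcomes| = 3

thr0.a=0 thr1.a=1
thr0.a=1 thr1.a=0
thr0.a=1 thr1.a=1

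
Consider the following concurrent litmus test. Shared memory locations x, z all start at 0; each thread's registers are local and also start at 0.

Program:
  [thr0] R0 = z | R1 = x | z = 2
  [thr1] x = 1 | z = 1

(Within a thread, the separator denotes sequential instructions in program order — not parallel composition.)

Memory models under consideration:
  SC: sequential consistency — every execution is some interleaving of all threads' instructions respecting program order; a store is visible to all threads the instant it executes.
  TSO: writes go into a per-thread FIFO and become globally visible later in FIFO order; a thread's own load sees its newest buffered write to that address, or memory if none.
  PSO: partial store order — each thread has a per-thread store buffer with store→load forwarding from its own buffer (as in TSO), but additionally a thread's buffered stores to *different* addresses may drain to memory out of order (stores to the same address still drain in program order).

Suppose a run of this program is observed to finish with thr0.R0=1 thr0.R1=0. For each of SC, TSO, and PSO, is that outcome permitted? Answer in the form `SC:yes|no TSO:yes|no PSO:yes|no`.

outcome vector order: (thr0.R0,thr0.R1)
under SC → (0,0), (0,1), (1,1)
under TSO → (0,0), (0,1), (1,1)
under PSO → (0,0), (0,1), (1,0), (1,1)
target (1,0) ∈ {PSO}

SC:no TSO:no PSO:yes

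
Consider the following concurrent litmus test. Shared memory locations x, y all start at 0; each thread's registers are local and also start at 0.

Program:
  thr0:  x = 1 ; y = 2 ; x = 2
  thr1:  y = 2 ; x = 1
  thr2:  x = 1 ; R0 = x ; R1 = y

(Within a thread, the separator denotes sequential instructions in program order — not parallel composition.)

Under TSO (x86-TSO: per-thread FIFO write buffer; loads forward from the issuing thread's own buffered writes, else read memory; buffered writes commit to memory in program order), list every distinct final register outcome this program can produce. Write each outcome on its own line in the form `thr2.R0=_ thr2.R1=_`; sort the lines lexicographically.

outcome vector order: (thr2.R0,thr2.R1)
|TSO outcomes| = 3

thr2.R0=1 thr2.R1=0
thr2.R0=1 thr2.R1=2
thr2.R0=2 thr2.R1=2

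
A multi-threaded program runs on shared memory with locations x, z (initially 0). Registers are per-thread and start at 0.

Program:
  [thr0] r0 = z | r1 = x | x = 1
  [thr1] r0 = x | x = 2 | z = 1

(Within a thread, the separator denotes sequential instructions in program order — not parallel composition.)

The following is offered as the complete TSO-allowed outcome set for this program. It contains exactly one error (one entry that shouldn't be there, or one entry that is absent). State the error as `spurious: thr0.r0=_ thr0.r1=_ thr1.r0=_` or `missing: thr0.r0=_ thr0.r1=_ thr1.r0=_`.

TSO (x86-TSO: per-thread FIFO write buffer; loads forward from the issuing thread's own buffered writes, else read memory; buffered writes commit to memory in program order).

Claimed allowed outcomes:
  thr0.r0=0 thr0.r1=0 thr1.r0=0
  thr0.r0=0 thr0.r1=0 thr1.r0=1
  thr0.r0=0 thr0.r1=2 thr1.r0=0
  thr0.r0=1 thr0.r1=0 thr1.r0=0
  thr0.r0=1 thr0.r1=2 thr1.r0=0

outcome vector order: (thr0.r0,thr0.r1,thr1.r0)
TSO: 4 outcomes — {(0,0,0); (0,0,1); (0,2,0); (1,2,0)}
claimed∖TSO = {(1,0,0)}

spurious: thr0.r0=1 thr0.r1=0 thr1.r0=0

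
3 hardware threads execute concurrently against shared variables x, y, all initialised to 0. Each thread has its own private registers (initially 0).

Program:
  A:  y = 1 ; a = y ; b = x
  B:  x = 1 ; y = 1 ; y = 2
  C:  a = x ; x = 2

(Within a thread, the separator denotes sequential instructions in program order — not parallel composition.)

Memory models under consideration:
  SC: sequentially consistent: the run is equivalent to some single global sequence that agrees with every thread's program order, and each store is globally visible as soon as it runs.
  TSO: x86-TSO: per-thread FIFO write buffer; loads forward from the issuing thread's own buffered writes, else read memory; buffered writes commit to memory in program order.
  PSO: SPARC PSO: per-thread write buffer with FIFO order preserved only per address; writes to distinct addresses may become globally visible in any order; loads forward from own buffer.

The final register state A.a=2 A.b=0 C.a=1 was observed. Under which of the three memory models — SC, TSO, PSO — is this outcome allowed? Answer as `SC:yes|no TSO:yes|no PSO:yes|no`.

outcome vector order: (A.a,A.b,C.a)
[SC] allowed = {100, 101, 110, 111, 120, 121, 210, 211, 220, 221}
[TSO] allowed = {100, 101, 110, 111, 120, 121, 210, 211, 220, 221}
[PSO] allowed = {100, 101, 110, 111, 120, 121, 200, 201, 210, 211, 220, 221}
target 201 ∈ {PSO}

SC:no TSO:no PSO:yes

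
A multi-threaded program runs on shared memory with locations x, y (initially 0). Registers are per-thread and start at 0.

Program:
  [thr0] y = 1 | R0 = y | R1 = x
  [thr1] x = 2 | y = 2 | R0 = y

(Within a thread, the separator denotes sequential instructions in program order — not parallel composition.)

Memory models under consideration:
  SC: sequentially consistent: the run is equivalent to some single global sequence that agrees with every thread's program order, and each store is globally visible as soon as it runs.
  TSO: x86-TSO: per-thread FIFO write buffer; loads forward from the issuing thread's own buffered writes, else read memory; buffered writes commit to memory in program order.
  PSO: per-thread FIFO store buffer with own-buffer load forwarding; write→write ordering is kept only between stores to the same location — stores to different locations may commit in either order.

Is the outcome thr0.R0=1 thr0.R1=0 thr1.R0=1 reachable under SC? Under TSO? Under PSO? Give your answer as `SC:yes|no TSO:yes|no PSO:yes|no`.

SC:no TSO:yes PSO:yes

outcome vector order: (thr0.R0,thr0.R1,thr1.R0)
[SC] allowed = {1/0/2, 1/2/1, 1/2/2, 2/2/2}
[TSO] allowed = {1/0/1, 1/0/2, 1/2/1, 1/2/2, 2/2/2}
[PSO] allowed = {1/0/1, 1/0/2, 1/2/1, 1/2/2, 2/0/2, 2/2/2}
target 1/0/1 ∈ {TSO,PSO}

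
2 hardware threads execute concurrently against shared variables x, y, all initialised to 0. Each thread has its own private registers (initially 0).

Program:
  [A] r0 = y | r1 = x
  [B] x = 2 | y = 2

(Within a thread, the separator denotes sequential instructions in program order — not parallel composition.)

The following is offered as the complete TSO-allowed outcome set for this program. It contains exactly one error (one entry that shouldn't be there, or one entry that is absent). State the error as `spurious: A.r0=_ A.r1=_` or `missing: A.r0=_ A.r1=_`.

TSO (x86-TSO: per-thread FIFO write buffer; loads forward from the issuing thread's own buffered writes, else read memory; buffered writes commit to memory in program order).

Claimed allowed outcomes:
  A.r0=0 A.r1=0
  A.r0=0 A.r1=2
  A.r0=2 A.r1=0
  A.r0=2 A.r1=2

outcome vector order: (A.r0,A.r1)
TSO: 3 outcomes — {<0 0>, <0 2>, <2 2>}
claimed∖TSO = {<2 0>}

spurious: A.r0=2 A.r1=0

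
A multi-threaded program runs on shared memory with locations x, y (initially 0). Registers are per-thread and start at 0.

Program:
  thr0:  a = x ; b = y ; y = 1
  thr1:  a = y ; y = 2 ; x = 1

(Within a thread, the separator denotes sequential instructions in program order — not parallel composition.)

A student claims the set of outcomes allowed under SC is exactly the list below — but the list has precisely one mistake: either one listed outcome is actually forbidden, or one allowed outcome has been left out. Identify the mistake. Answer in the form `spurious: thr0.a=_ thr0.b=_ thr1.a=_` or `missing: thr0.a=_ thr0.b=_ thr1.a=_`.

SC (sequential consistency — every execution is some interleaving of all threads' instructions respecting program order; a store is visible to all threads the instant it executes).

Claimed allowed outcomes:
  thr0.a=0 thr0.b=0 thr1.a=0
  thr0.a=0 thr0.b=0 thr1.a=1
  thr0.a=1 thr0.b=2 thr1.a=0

missing: thr0.a=0 thr0.b=2 thr1.a=0

outcome vector order: (thr0.a,thr0.b,thr1.a)
[SC] allowed = {0/0/0 0/0/1 0/2/0 1/2/0}
SC∖claimed = {0/2/0}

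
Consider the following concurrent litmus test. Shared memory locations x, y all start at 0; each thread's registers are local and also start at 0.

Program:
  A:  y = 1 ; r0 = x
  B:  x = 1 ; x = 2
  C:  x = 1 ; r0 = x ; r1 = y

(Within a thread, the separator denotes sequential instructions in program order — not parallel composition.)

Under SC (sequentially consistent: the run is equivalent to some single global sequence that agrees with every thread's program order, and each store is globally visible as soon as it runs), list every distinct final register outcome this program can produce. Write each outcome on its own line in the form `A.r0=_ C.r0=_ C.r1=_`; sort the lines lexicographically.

A.r0=0 C.r0=1 C.r1=1
A.r0=0 C.r0=2 C.r1=1
A.r0=1 C.r0=1 C.r1=0
A.r0=1 C.r0=1 C.r1=1
A.r0=1 C.r0=2 C.r1=1
A.r0=2 C.r0=1 C.r1=0
A.r0=2 C.r0=1 C.r1=1
A.r0=2 C.r0=2 C.r1=0
A.r0=2 C.r0=2 C.r1=1

outcome vector order: (A.r0,C.r0,C.r1)
|SC outcomes| = 9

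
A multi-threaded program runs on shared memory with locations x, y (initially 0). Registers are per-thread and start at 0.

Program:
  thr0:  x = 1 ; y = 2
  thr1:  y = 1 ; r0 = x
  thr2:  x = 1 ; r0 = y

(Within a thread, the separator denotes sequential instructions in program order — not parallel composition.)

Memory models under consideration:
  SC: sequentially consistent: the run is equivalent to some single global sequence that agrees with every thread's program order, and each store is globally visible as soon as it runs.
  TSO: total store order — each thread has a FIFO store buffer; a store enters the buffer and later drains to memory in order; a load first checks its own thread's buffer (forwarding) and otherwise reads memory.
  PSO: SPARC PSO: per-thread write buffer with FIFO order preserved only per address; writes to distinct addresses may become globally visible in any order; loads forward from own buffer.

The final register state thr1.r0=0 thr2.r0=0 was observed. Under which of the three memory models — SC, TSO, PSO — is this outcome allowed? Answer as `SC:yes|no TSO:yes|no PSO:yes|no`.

outcome vector order: (thr1.r0,thr2.r0)
SC (5): 0/1 0/2 1/0 1/1 1/2
TSO (6): 0/0 0/1 0/2 1/0 1/1 1/2
PSO (6): 0/0 0/1 0/2 1/0 1/1 1/2
target 0/0 ∈ {TSO,PSO}

SC:no TSO:yes PSO:yes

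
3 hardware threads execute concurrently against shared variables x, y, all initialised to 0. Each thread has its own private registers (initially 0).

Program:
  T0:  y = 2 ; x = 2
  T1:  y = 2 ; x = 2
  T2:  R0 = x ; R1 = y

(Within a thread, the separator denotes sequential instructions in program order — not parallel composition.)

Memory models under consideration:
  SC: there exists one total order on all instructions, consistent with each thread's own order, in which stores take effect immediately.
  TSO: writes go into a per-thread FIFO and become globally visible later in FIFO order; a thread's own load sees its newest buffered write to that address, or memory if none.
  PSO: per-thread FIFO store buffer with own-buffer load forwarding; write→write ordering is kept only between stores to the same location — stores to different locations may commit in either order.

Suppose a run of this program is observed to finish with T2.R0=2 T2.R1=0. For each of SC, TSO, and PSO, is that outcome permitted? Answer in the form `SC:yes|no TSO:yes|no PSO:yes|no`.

outcome vector order: (T2.R0,T2.R1)
under SC → (0,0) (0,2) (2,2)
under TSO → (0,0) (0,2) (2,2)
under PSO → (0,0) (0,2) (2,0) (2,2)
target (2,0) ∈ {PSO}

SC:no TSO:no PSO:yes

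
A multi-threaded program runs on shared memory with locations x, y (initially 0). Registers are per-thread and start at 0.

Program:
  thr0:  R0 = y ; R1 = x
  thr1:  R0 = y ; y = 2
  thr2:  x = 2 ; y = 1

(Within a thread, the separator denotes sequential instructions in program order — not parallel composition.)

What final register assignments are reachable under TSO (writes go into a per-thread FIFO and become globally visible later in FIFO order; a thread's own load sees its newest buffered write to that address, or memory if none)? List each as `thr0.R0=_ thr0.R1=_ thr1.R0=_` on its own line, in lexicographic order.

thr0.R0=0 thr0.R1=0 thr1.R0=0
thr0.R0=0 thr0.R1=0 thr1.R0=1
thr0.R0=0 thr0.R1=2 thr1.R0=0
thr0.R0=0 thr0.R1=2 thr1.R0=1
thr0.R0=1 thr0.R1=2 thr1.R0=0
thr0.R0=1 thr0.R1=2 thr1.R0=1
thr0.R0=2 thr0.R1=0 thr1.R0=0
thr0.R0=2 thr0.R1=2 thr1.R0=0
thr0.R0=2 thr0.R1=2 thr1.R0=1

outcome vector order: (thr0.R0,thr0.R1,thr1.R0)
|TSO outcomes| = 9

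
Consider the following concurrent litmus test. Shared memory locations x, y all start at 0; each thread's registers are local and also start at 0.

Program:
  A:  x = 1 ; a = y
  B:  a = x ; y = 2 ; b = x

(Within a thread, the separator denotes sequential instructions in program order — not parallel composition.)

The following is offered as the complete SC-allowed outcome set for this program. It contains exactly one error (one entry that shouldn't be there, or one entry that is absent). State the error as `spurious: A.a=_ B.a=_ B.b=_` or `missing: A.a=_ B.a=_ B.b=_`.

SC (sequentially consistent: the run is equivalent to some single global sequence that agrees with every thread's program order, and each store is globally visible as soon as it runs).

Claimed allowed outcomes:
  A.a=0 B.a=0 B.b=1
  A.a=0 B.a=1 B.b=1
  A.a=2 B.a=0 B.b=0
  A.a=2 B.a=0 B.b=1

outcome vector order: (A.a,B.a,B.b)
under SC → (0,0,1), (0,1,1), (2,0,0), (2,0,1), (2,1,1)
SC∖claimed = {(2,1,1)}

missing: A.a=2 B.a=1 B.b=1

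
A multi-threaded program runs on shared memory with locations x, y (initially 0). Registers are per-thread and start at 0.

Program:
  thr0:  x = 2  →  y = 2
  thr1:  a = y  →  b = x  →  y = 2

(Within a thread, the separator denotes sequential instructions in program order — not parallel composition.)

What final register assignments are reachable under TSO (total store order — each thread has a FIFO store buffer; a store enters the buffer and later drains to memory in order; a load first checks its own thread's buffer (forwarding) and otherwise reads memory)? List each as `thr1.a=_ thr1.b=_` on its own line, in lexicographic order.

outcome vector order: (thr1.a,thr1.b)
|TSO outcomes| = 3

thr1.a=0 thr1.b=0
thr1.a=0 thr1.b=2
thr1.a=2 thr1.b=2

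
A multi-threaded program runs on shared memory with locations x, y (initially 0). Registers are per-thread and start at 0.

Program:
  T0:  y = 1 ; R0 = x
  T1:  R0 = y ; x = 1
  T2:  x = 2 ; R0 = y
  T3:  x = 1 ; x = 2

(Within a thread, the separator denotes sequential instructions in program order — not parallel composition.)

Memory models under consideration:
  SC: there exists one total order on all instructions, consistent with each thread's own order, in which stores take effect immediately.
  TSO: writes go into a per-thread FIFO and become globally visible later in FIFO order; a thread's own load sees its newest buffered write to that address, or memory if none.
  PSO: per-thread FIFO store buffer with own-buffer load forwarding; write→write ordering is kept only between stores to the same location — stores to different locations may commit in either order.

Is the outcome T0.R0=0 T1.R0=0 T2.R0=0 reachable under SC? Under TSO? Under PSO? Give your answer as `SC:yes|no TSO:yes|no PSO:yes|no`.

SC:no TSO:yes PSO:yes

outcome vector order: (T0.R0,T1.R0,T2.R0)
SC (10): 001, 011, 100, 101, 110, 111, 200, 201, 210, 211
TSO (12): 000, 001, 010, 011, 100, 101, 110, 111, 200, 201, 210, 211
PSO (12): 000, 001, 010, 011, 100, 101, 110, 111, 200, 201, 210, 211
target 000 ∈ {TSO,PSO}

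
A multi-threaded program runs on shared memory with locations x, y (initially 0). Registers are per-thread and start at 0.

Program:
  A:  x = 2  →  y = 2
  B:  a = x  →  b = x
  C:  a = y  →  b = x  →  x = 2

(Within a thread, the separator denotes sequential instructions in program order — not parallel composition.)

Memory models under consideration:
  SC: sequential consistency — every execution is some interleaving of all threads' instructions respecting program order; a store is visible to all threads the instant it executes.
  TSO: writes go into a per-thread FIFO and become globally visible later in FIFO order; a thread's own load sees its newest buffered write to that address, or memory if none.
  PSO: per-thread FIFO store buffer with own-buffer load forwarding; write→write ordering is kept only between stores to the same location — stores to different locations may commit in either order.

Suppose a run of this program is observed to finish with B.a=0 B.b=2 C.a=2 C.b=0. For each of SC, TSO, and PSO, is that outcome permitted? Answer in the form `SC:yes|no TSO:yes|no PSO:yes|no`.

SC:no TSO:no PSO:yes

outcome vector order: (B.a,B.b,C.a,C.b)
[SC] allowed = {(0,0,0,0) (0,0,0,2) (0,0,2,2) (0,2,0,0) (0,2,0,2) (0,2,2,2) (2,2,0,0) (2,2,0,2) (2,2,2,2)}
[TSO] allowed = {(0,0,0,0) (0,0,0,2) (0,0,2,2) (0,2,0,0) (0,2,0,2) (0,2,2,2) (2,2,0,0) (2,2,0,2) (2,2,2,2)}
[PSO] allowed = {(0,0,0,0) (0,0,0,2) (0,0,2,0) (0,0,2,2) (0,2,0,0) (0,2,0,2) (0,2,2,0) (0,2,2,2) (2,2,0,0) (2,2,0,2) (2,2,2,0) (2,2,2,2)}
target (0,2,2,0) ∈ {PSO}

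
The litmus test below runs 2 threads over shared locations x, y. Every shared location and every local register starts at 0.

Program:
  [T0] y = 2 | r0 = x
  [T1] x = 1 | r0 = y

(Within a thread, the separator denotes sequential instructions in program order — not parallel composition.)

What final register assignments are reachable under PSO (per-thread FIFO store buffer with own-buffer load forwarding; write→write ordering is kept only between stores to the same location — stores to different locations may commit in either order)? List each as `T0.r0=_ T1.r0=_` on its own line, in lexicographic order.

T0.r0=0 T1.r0=0
T0.r0=0 T1.r0=2
T0.r0=1 T1.r0=0
T0.r0=1 T1.r0=2

outcome vector order: (T0.r0,T1.r0)
|PSO outcomes| = 4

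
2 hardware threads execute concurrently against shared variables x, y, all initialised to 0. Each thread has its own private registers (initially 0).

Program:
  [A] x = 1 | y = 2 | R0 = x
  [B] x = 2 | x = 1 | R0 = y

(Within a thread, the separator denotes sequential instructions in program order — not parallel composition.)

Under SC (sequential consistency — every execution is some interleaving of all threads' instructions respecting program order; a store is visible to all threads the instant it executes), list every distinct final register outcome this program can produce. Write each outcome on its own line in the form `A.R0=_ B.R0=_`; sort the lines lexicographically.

outcome vector order: (A.R0,B.R0)
|SC outcomes| = 3

A.R0=1 B.R0=0
A.R0=1 B.R0=2
A.R0=2 B.R0=2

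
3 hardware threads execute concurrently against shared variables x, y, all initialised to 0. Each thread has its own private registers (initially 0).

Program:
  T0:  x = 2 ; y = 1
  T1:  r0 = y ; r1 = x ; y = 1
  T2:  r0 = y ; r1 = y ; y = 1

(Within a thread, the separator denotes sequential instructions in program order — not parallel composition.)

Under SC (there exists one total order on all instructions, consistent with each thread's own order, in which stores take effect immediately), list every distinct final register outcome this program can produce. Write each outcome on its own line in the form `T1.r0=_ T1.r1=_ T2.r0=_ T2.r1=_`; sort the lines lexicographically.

T1.r0=0 T1.r1=0 T2.r0=0 T2.r1=0
T1.r0=0 T1.r1=0 T2.r0=0 T2.r1=1
T1.r0=0 T1.r1=0 T2.r0=1 T2.r1=1
T1.r0=0 T1.r1=2 T2.r0=0 T2.r1=0
T1.r0=0 T1.r1=2 T2.r0=0 T2.r1=1
T1.r0=0 T1.r1=2 T2.r0=1 T2.r1=1
T1.r0=1 T1.r1=0 T2.r0=0 T2.r1=0
T1.r0=1 T1.r1=2 T2.r0=0 T2.r1=0
T1.r0=1 T1.r1=2 T2.r0=0 T2.r1=1
T1.r0=1 T1.r1=2 T2.r0=1 T2.r1=1

outcome vector order: (T1.r0,T1.r1,T2.r0,T2.r1)
|SC outcomes| = 10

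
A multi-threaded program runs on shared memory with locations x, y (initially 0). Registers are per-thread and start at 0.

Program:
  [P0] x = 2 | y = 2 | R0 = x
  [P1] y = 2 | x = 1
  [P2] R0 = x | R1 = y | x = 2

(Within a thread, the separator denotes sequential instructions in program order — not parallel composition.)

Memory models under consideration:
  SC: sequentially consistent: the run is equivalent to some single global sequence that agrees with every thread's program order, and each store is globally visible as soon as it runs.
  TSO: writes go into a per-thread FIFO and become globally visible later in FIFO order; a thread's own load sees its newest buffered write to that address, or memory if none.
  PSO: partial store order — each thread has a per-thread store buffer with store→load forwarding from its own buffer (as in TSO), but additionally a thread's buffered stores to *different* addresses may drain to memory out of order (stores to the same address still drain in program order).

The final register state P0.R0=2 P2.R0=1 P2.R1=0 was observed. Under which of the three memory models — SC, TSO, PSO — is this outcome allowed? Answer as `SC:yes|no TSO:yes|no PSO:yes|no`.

outcome vector order: (P0.R0,P2.R0,P2.R1)
[SC] allowed = {1/0/0, 1/0/2, 1/1/2, 1/2/0, 1/2/2, 2/0/0, 2/0/2, 2/1/2, 2/2/0, 2/2/2}
[TSO] allowed = {1/0/0, 1/0/2, 1/1/2, 1/2/0, 1/2/2, 2/0/0, 2/0/2, 2/1/2, 2/2/0, 2/2/2}
[PSO] allowed = {1/0/0, 1/0/2, 1/1/0, 1/1/2, 1/2/0, 1/2/2, 2/0/0, 2/0/2, 2/1/0, 2/1/2, 2/2/0, 2/2/2}
target 2/1/0 ∈ {PSO}

SC:no TSO:no PSO:yes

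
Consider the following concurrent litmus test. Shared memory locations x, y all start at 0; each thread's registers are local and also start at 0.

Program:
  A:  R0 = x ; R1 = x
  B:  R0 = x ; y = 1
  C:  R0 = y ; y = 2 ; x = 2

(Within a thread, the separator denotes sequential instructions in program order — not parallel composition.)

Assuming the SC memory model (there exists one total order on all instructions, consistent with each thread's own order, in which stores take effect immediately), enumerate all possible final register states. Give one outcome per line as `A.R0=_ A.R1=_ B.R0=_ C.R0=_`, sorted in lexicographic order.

A.R0=0 A.R1=0 B.R0=0 C.R0=0
A.R0=0 A.R1=0 B.R0=0 C.R0=1
A.R0=0 A.R1=0 B.R0=2 C.R0=0
A.R0=0 A.R1=2 B.R0=0 C.R0=0
A.R0=0 A.R1=2 B.R0=0 C.R0=1
A.R0=0 A.R1=2 B.R0=2 C.R0=0
A.R0=2 A.R1=2 B.R0=0 C.R0=0
A.R0=2 A.R1=2 B.R0=0 C.R0=1
A.R0=2 A.R1=2 B.R0=2 C.R0=0

outcome vector order: (A.R0,A.R1,B.R0,C.R0)
|SC outcomes| = 9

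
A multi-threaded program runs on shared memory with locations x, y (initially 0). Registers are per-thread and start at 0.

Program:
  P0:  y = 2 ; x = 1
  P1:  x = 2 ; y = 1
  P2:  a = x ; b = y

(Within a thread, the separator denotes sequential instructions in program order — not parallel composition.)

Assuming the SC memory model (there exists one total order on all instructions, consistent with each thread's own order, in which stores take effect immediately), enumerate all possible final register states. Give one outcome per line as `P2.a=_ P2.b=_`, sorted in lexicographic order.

outcome vector order: (P2.a,P2.b)
|SC outcomes| = 8

P2.a=0 P2.b=0
P2.a=0 P2.b=1
P2.a=0 P2.b=2
P2.a=1 P2.b=1
P2.a=1 P2.b=2
P2.a=2 P2.b=0
P2.a=2 P2.b=1
P2.a=2 P2.b=2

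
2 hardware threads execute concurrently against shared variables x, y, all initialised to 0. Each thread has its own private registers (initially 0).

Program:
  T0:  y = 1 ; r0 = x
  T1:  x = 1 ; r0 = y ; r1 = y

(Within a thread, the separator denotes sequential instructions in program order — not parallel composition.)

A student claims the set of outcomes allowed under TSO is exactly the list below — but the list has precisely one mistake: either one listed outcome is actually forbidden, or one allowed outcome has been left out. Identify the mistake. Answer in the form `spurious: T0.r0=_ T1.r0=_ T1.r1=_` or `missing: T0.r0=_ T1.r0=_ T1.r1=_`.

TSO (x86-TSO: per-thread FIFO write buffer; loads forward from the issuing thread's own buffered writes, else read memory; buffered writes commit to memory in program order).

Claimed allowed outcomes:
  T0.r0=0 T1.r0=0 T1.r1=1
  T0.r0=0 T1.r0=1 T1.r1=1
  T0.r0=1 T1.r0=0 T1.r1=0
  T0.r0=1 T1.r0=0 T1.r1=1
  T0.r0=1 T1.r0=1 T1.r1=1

outcome vector order: (T0.r0,T1.r0,T1.r1)
TSO: 6 outcomes — {(0,0,0); (0,0,1); (0,1,1); (1,0,0); (1,0,1); (1,1,1)}
TSO∖claimed = {(0,0,0)}

missing: T0.r0=0 T1.r0=0 T1.r1=0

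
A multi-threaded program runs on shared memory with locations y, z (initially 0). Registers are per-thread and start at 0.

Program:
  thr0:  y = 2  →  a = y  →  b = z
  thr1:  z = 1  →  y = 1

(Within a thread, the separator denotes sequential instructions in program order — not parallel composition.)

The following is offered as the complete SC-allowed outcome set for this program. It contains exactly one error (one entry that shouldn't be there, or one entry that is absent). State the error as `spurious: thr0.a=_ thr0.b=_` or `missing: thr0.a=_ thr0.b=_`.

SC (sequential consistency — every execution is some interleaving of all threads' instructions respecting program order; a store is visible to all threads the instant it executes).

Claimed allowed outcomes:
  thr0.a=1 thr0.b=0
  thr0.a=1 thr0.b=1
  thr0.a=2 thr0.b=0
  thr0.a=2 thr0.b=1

outcome vector order: (thr0.a,thr0.b)
SC (3): 11, 20, 21
claimed∖SC = {10}

spurious: thr0.a=1 thr0.b=0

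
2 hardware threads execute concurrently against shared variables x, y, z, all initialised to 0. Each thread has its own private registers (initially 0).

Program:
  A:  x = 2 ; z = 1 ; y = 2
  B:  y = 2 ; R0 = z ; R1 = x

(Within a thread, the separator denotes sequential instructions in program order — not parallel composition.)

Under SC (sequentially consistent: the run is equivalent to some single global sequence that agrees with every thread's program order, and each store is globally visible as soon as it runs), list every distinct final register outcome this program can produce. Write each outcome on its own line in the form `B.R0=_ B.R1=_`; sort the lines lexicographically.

B.R0=0 B.R1=0
B.R0=0 B.R1=2
B.R0=1 B.R1=2

outcome vector order: (B.R0,B.R1)
|SC outcomes| = 3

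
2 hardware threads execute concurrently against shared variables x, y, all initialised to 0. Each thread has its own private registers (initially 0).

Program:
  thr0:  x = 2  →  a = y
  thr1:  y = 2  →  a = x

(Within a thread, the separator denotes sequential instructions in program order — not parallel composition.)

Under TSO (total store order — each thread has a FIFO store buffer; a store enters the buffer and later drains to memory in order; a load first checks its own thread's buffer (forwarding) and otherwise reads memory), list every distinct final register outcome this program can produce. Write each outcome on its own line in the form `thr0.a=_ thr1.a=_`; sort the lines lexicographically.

outcome vector order: (thr0.a,thr1.a)
|TSO outcomes| = 4

thr0.a=0 thr1.a=0
thr0.a=0 thr1.a=2
thr0.a=2 thr1.a=0
thr0.a=2 thr1.a=2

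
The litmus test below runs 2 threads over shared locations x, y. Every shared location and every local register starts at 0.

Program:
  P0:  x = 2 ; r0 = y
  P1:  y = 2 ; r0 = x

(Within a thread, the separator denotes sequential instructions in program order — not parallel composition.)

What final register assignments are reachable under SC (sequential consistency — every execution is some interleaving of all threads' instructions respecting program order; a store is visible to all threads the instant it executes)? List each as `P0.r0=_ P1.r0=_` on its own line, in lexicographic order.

P0.r0=0 P1.r0=2
P0.r0=2 P1.r0=0
P0.r0=2 P1.r0=2

outcome vector order: (P0.r0,P1.r0)
|SC outcomes| = 3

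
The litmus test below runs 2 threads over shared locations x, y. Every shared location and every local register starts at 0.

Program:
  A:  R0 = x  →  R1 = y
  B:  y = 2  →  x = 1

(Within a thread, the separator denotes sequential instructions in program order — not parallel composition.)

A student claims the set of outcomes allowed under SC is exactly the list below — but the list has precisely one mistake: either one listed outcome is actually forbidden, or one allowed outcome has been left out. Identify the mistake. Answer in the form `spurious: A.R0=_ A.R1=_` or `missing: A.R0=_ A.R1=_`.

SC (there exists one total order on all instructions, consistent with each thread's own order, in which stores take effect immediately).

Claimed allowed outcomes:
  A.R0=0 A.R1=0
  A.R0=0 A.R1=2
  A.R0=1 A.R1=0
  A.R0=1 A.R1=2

outcome vector order: (A.R0,A.R1)
under SC → <0 0>; <0 2>; <1 2>
claimed∖SC = {<1 0>}

spurious: A.R0=1 A.R1=0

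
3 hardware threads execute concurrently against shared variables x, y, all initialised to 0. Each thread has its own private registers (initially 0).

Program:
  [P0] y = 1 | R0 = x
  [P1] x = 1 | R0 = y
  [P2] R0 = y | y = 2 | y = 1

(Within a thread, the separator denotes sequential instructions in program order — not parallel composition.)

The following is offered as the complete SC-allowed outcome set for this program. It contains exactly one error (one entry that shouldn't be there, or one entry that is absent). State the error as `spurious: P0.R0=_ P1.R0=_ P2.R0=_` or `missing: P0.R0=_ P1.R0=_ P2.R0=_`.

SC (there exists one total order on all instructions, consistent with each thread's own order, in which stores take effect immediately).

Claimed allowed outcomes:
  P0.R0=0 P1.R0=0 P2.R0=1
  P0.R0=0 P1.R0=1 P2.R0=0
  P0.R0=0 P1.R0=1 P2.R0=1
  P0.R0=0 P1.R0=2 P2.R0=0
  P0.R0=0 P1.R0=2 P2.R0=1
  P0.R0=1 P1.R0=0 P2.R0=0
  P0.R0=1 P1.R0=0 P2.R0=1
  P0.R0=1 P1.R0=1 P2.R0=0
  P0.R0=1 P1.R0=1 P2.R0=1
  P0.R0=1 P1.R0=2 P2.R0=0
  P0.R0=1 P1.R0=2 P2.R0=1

outcome vector order: (P0.R0,P1.R0,P2.R0)
SC (10): (0,1,0), (0,1,1), (0,2,0), (0,2,1), (1,0,0), (1,0,1), (1,1,0), (1,1,1), (1,2,0), (1,2,1)
claimed∖SC = {(0,0,1)}

spurious: P0.R0=0 P1.R0=0 P2.R0=1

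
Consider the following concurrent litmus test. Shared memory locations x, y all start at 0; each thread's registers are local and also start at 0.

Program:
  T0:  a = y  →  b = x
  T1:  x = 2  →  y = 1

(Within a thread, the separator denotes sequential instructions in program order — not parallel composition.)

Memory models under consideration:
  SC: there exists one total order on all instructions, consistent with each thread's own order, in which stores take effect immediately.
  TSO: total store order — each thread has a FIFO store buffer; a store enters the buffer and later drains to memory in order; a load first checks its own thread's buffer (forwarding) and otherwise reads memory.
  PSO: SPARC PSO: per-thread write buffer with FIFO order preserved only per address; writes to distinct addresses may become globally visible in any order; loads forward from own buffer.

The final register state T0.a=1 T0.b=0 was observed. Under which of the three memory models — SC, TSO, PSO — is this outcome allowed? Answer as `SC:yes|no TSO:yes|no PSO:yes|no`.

SC:no TSO:no PSO:yes

outcome vector order: (T0.a,T0.b)
SC (3): 00, 02, 12
TSO (3): 00, 02, 12
PSO (4): 00, 02, 10, 12
target 10 ∈ {PSO}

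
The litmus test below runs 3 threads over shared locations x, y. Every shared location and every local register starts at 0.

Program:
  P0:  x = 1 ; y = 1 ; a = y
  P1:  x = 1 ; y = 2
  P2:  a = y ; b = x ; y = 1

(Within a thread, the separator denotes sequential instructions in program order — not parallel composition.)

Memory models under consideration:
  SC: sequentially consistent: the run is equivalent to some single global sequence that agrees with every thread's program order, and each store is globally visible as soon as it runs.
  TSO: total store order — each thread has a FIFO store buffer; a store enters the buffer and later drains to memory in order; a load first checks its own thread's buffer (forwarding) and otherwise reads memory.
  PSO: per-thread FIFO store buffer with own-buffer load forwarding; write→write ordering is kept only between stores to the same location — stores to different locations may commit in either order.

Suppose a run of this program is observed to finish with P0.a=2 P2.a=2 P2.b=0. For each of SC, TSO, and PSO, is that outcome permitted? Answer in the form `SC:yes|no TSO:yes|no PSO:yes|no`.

outcome vector order: (P0.a,P2.a,P2.b)
[SC] allowed = {(1,0,0) (1,0,1) (1,1,1) (1,2,1) (2,0,0) (2,0,1) (2,1,1) (2,2,1)}
[TSO] allowed = {(1,0,0) (1,0,1) (1,1,1) (1,2,1) (2,0,0) (2,0,1) (2,1,1) (2,2,1)}
[PSO] allowed = {(1,0,0) (1,0,1) (1,1,0) (1,1,1) (1,2,0) (1,2,1) (2,0,0) (2,0,1) (2,1,0) (2,1,1) (2,2,0) (2,2,1)}
target (2,2,0) ∈ {PSO}

SC:no TSO:no PSO:yes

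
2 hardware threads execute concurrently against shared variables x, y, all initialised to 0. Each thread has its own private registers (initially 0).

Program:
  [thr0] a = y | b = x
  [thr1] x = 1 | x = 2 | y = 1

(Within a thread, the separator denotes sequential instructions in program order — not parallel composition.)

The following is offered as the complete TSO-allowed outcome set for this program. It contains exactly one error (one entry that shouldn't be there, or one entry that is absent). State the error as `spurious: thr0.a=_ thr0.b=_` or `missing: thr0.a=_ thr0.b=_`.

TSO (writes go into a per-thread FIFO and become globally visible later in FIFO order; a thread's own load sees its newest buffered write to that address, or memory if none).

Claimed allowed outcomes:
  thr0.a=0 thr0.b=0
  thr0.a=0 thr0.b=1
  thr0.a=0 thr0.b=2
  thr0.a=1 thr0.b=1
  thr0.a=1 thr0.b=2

spurious: thr0.a=1 thr0.b=1

outcome vector order: (thr0.a,thr0.b)
TSO: 4 outcomes — {(0,0), (0,1), (0,2), (1,2)}
claimed∖TSO = {(1,1)}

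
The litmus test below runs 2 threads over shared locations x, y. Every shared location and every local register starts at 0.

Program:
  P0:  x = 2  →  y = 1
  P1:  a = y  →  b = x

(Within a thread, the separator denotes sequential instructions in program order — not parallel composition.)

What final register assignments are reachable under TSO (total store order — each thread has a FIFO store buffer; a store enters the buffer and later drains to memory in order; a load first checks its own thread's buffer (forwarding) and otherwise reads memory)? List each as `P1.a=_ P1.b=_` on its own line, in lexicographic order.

P1.a=0 P1.b=0
P1.a=0 P1.b=2
P1.a=1 P1.b=2

outcome vector order: (P1.a,P1.b)
|TSO outcomes| = 3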